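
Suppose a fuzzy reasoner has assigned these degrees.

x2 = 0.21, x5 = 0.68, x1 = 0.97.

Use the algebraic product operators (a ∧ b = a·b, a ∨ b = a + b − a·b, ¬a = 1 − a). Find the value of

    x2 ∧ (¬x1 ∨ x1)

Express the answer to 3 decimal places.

¬x1 = 1 − 0.9700 = 0.0300
¬x1 ∨ x1 = a + b − a·b on (0.0300, 0.9700) = 0.9709
x2 ∧ (¬x1 ∨ x1) = a·b on (0.2100, 0.9709) = 0.2039

0.204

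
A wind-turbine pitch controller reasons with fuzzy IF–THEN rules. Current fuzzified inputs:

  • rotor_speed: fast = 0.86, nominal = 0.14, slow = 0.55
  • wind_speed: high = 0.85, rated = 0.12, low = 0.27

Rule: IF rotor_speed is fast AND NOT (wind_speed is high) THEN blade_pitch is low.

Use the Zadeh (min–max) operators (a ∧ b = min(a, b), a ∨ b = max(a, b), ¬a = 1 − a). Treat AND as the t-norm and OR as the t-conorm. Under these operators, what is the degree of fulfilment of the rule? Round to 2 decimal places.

firing strength: fast=0.86, ¬high=1−0.85=0.15; AND[min(a, b)] → w = 0.15

0.15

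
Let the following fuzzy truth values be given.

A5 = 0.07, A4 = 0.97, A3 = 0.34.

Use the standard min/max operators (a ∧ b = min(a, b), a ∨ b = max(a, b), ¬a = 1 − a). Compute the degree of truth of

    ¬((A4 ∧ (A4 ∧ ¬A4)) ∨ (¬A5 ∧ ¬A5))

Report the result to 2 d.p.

0.07

¬A4 = 1 − 0.97 = 0.03
A4 ∧ ¬A4 = min(a, b) on (0.97, 0.03) = 0.03
A4 ∧ (A4 ∧ ¬A4) = min(a, b) on (0.97, 0.03) = 0.03
¬A5 = 1 − 0.07 = 0.93
¬A5 = 1 − 0.07 = 0.93
¬A5 ∧ ¬A5 = min(a, b) on (0.93, 0.93) = 0.93
(A4 ∧ (A4 ∧ ¬A4)) ∨ (¬A5 ∧ ¬A5) = max(a, b) on (0.03, 0.93) = 0.93
¬((A4 ∧ (A4 ∧ ¬A4)) ∨ (¬A5 ∧ ¬A5)) = 1 − 0.93 = 0.07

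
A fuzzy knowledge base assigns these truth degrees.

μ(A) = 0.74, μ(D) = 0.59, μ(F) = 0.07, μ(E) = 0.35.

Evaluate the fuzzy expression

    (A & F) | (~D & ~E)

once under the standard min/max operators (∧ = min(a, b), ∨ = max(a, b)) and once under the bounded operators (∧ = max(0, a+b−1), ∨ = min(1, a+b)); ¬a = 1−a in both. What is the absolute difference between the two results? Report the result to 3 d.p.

Under standard min/max:
  A & F = min(a, b) on (0.74, 0.07) = 0.07
  ~D = 1 − 0.59 = 0.41
  ~E = 1 − 0.35 = 0.65
  ~D & ~E = min(a, b) on (0.41, 0.65) = 0.41
  (A & F) | (~D & ~E) = max(a, b) on (0.07, 0.41) = 0.41
  → value = 0.4100
Under bounded:
  A & F = max(0, a+b−1) on (0.74, 0.07) = 0.00
  ~D = 1 − 0.59 = 0.41
  ~E = 1 − 0.35 = 0.65
  ~D & ~E = max(0, a+b−1) on (0.41, 0.65) = 0.06
  (A & F) | (~D & ~E) = min(1, a+b) on (0.00, 0.06) = 0.06
  → value = 0.0600
|0.4100 − 0.0600| = 0.350

0.350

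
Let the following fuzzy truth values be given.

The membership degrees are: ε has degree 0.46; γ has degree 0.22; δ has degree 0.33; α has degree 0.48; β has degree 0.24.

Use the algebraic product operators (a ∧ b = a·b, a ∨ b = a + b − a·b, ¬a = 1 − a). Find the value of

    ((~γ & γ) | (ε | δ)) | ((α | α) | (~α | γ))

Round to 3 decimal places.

~γ = 1 − 0.2200 = 0.7800
~γ & γ = a·b on (0.7800, 0.2200) = 0.1716
ε | δ = a + b − a·b on (0.4600, 0.3300) = 0.6382
(~γ & γ) | (ε | δ) = a + b − a·b on (0.1716, 0.6382) = 0.7003
α | α = a + b − a·b on (0.4800, 0.4800) = 0.7296
~α = 1 − 0.4800 = 0.5200
~α | γ = a + b − a·b on (0.5200, 0.2200) = 0.6256
(α | α) | (~α | γ) = a + b − a·b on (0.7296, 0.6256) = 0.8988
((~γ & γ) | (ε | δ)) | ((α | α) | (~α | γ)) = a + b − a·b on (0.7003, 0.8988) = 0.9697

0.970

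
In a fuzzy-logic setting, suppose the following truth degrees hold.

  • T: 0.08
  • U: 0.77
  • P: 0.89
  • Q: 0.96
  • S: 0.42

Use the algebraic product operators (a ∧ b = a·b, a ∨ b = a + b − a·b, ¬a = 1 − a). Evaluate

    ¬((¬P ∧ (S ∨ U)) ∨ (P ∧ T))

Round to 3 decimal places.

¬P = 1 − 0.8900 = 0.1100
S ∨ U = a + b − a·b on (0.4200, 0.7700) = 0.8666
¬P ∧ (S ∨ U) = a·b on (0.1100, 0.8666) = 0.0953
P ∧ T = a·b on (0.8900, 0.0800) = 0.0712
(¬P ∧ (S ∨ U)) ∨ (P ∧ T) = a + b − a·b on (0.0953, 0.0712) = 0.1597
¬((¬P ∧ (S ∨ U)) ∨ (P ∧ T)) = 1 − 0.1597 = 0.8403

0.840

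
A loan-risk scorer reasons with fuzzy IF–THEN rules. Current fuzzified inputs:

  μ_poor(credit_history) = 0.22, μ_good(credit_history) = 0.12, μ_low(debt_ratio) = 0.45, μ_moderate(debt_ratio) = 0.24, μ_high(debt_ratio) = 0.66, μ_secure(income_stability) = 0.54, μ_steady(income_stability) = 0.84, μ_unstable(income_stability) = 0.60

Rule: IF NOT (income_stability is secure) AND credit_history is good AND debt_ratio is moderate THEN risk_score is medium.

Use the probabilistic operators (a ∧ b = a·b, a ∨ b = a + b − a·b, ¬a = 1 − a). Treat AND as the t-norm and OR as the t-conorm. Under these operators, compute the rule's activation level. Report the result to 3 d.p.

0.013

firing strength: ¬secure=1−0.54=0.46, good=0.12, moderate=0.24; AND[a·b] → w = 0.0132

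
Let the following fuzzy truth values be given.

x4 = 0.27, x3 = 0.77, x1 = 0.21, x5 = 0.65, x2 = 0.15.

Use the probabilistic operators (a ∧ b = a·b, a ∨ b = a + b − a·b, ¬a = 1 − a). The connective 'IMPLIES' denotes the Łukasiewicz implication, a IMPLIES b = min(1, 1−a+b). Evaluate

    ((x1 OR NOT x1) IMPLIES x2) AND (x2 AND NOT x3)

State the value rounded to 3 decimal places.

0.011

NOT x1 = 1 − 0.2100 = 0.7900
x1 OR NOT x1 = a + b − a·b on (0.2100, 0.7900) = 0.8341
(x1 OR NOT x1) IMPLIES x2  [Łukasiewicz: min(1, 1−a+b)] with a=0.8341, b=0.1500 → 0.3159
NOT x3 = 1 − 0.7700 = 0.2300
x2 AND NOT x3 = a·b on (0.1500, 0.2300) = 0.0345
((x1 OR NOT x1) IMPLIES x2) AND (x2 AND NOT x3) = a·b on (0.3159, 0.0345) = 0.0109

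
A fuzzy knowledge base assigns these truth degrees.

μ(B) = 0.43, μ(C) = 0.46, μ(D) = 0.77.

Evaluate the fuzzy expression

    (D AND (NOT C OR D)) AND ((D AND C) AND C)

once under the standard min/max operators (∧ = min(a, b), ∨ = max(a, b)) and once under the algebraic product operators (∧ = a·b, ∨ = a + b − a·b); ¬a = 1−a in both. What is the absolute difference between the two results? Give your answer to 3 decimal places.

0.348

Under standard min/max:
  NOT C = 1 − 0.46 = 0.54
  NOT C OR D = max(a, b) on (0.54, 0.77) = 0.77
  D AND (NOT C OR D) = min(a, b) on (0.77, 0.77) = 0.77
  D AND C = min(a, b) on (0.77, 0.46) = 0.46
  (D AND C) AND C = min(a, b) on (0.46, 0.46) = 0.46
  (D AND (NOT C OR D)) AND ((D AND C) AND C) = min(a, b) on (0.77, 0.46) = 0.46
  → value = 0.4600
Under algebraic product:
  NOT C = 1 − 0.4600 = 0.5400
  NOT C OR D = a + b − a·b on (0.5400, 0.7700) = 0.8942
  D AND (NOT C OR D) = a·b on (0.7700, 0.8942) = 0.6885
  D AND C = a·b on (0.7700, 0.4600) = 0.3542
  (D AND C) AND C = a·b on (0.3542, 0.4600) = 0.1629
  (D AND (NOT C OR D)) AND ((D AND C) AND C) = a·b on (0.6885, 0.1629) = 0.1122
  → value = 0.1122
|0.4600 − 0.1122| = 0.348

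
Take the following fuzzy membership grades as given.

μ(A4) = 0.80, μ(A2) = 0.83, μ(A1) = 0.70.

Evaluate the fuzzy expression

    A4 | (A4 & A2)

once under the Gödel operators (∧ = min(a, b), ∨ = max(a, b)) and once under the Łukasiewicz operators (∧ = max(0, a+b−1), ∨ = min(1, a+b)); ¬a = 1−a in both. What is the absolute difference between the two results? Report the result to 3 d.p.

0.200

Under Gödel:
  A4 & A2 = min(a, b) on (0.80, 0.83) = 0.80
  A4 | (A4 & A2) = max(a, b) on (0.80, 0.80) = 0.80
  → value = 0.8000
Under Łukasiewicz:
  A4 & A2 = max(0, a+b−1) on (0.80, 0.83) = 0.63
  A4 | (A4 & A2) = min(1, a+b) on (0.80, 0.63) = 1.00
  → value = 1.0000
|0.8000 − 1.0000| = 0.200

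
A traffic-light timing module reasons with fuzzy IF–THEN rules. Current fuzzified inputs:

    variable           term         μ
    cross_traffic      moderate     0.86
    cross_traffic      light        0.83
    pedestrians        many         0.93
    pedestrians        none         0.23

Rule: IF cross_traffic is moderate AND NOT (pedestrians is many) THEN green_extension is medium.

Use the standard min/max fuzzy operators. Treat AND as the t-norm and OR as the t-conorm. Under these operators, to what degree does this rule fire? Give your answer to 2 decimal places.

firing strength: moderate=0.86, ¬many=1−0.93=0.07; AND[min(a, b)] → w = 0.07

0.07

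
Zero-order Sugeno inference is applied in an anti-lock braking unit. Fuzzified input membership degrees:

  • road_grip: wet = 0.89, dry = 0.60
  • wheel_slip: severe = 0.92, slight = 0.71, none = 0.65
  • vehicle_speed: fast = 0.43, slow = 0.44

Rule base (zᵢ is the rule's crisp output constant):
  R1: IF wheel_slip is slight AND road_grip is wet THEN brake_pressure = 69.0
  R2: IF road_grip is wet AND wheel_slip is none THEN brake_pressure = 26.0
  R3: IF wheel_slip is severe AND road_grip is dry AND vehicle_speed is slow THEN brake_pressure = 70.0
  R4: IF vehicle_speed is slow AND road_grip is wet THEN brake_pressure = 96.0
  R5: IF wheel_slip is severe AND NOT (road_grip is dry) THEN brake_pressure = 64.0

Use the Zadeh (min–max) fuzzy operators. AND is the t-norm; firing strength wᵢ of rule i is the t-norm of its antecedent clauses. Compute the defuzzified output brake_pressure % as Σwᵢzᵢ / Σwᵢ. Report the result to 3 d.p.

62.322

R1 (z=69.0): slight=0.71, wet=0.89; AND[min(a, b)] → w = 0.71
R2 (z=26.0): wet=0.89, none=0.65; AND[min(a, b)] → w = 0.65
R3 (z=70.0): severe=0.92, dry=0.60, slow=0.44; AND[min(a, b)] → w = 0.44
R4 (z=96.0): slow=0.44, wet=0.89; AND[min(a, b)] → w = 0.44
R5 (z=64.0): severe=0.92, ¬dry=1−0.60=0.40; AND[min(a, b)] → w = 0.40
Weighted average = (0.71·69.0 + 0.65·26.0 + 0.44·70.0 + 0.44·96.0 + 0.40·64.0) / (0.71 + 0.65 + 0.44 + 0.44 + 0.40)
  = 164.5300 / 2.6400 = 62.322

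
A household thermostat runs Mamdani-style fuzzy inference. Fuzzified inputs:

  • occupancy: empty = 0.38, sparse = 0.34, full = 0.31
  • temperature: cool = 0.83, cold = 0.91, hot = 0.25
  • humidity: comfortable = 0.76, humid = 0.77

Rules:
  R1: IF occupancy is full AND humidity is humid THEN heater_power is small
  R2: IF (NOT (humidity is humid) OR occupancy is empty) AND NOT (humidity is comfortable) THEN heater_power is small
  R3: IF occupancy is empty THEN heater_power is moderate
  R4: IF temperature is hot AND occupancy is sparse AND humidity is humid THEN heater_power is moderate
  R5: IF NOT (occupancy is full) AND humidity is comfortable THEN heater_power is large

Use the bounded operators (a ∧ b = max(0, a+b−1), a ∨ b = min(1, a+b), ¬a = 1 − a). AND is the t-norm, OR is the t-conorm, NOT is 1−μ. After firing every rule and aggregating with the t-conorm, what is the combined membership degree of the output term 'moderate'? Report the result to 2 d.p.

0.38

R1: full=0.31, humid=0.77; AND[max(0, a+b−1)] → w = 0.08
R2: (¬humid=1−0.77=0.23 OR empty=0.38) = 0.61; AND[max(0, a+b−1)] with ¬comfortable=1−0.76=0.24 → w = 0.00
R3: empty=0.38 → w = 0.38
R4: hot=0.25, sparse=0.34, humid=0.77; AND[max(0, a+b−1)] → w = 0.00
R5: ¬full=1−0.31=0.69, comfortable=0.76; AND[max(0, a+b−1)] → w = 0.45
Rules with consequent 'moderate': {R3, R4} → strengths 0.38, 0.00
Aggregate via t-conorm [min(1, a+b)]: 0.38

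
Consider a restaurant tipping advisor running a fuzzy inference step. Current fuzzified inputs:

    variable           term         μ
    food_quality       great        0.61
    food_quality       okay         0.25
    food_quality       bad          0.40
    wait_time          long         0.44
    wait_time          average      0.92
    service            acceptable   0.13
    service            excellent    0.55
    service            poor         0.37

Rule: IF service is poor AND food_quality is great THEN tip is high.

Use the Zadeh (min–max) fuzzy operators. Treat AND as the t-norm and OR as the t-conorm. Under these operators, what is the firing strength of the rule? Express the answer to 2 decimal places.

0.37

firing strength: poor=0.37, great=0.61; AND[min(a, b)] → w = 0.37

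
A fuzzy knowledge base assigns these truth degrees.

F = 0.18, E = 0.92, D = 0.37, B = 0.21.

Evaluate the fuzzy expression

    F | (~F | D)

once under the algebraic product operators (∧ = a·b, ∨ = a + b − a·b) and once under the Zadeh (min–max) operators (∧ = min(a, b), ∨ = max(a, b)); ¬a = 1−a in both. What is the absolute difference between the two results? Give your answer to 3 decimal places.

Under algebraic product:
  ~F = 1 − 0.1800 = 0.8200
  ~F | D = a + b − a·b on (0.8200, 0.3700) = 0.8866
  F | (~F | D) = a + b − a·b on (0.1800, 0.8866) = 0.9070
  → value = 0.9070
Under Zadeh (min–max):
  ~F = 1 − 0.18 = 0.82
  ~F | D = max(a, b) on (0.82, 0.37) = 0.82
  F | (~F | D) = max(a, b) on (0.18, 0.82) = 0.82
  → value = 0.8200
|0.9070 − 0.8200| = 0.087

0.087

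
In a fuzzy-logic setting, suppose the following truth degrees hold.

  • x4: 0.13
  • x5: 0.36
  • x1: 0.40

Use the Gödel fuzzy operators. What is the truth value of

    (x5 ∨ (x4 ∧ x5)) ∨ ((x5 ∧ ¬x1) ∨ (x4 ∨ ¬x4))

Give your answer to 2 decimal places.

x4 ∧ x5 = min(a, b) on (0.13, 0.36) = 0.13
x5 ∨ (x4 ∧ x5) = max(a, b) on (0.36, 0.13) = 0.36
¬x1 = 1 − 0.40 = 0.60
x5 ∧ ¬x1 = min(a, b) on (0.36, 0.60) = 0.36
¬x4 = 1 − 0.13 = 0.87
x4 ∨ ¬x4 = max(a, b) on (0.13, 0.87) = 0.87
(x5 ∧ ¬x1) ∨ (x4 ∨ ¬x4) = max(a, b) on (0.36, 0.87) = 0.87
(x5 ∨ (x4 ∧ x5)) ∨ ((x5 ∧ ¬x1) ∨ (x4 ∨ ¬x4)) = max(a, b) on (0.36, 0.87) = 0.87

0.87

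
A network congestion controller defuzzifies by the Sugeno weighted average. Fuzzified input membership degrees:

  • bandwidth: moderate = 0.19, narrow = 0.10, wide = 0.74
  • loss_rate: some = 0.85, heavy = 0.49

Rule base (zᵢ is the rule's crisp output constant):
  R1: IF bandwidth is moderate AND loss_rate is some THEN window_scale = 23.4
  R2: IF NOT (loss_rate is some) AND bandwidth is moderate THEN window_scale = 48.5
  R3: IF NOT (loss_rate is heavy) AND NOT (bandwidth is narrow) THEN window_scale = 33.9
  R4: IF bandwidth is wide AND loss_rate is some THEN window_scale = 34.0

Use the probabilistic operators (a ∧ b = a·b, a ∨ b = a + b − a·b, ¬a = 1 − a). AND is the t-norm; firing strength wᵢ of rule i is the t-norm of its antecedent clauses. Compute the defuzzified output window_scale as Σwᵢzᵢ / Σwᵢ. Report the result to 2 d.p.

R1 (z=23.4): moderate=0.19, some=0.85; AND[a·b] → w = 0.1615
R2 (z=48.5): ¬some=1−0.85=0.15, moderate=0.19; AND[a·b] → w = 0.0285
R3 (z=33.9): ¬heavy=1−0.49=0.51, ¬narrow=1−0.10=0.90; AND[a·b] → w = 0.4590
R4 (z=34.0): wide=0.74, some=0.85; AND[a·b] → w = 0.6290
Weighted average = (0.1615·23.4 + 0.0285·48.5 + 0.4590·33.9 + 0.6290·34.0) / (0.1615 + 0.0285 + 0.4590 + 0.6290)
  = 42.1075 / 1.2780 = 32.95

32.95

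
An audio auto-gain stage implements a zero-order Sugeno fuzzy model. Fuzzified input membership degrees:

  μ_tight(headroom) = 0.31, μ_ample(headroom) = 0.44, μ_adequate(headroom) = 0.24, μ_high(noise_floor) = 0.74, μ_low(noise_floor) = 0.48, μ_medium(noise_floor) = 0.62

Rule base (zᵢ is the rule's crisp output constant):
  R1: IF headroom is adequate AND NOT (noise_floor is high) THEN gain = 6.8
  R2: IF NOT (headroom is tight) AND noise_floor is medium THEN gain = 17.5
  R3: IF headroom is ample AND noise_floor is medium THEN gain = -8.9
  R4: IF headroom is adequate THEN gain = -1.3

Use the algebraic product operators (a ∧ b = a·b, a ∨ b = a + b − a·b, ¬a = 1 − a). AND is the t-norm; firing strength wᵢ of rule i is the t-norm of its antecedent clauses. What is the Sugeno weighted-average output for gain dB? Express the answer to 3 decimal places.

5.155

R1 (z=6.8): adequate=0.24, ¬high=1−0.74=0.26; AND[a·b] → w = 0.0624
R2 (z=17.5): ¬tight=1−0.31=0.69, medium=0.62; AND[a·b] → w = 0.4278
R3 (z=-8.9): ample=0.44, medium=0.62; AND[a·b] → w = 0.2728
R4 (z=-1.3): adequate=0.24 → w = 0.2400
Weighted average = (0.0624·6.8 + 0.4278·17.5 + 0.2728·-8.9 + 0.2400·-1.3) / (0.0624 + 0.4278 + 0.2728 + 0.2400)
  = 5.1709 / 1.0030 = 5.155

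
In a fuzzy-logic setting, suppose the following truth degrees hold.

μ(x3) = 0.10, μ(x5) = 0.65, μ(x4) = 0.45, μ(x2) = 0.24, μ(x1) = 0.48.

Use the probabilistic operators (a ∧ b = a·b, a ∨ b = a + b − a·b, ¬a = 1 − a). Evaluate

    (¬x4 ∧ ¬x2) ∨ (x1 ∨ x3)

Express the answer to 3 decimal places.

0.728

¬x4 = 1 − 0.4500 = 0.5500
¬x2 = 1 − 0.2400 = 0.7600
¬x4 ∧ ¬x2 = a·b on (0.5500, 0.7600) = 0.4180
x1 ∨ x3 = a + b − a·b on (0.4800, 0.1000) = 0.5320
(¬x4 ∧ ¬x2) ∨ (x1 ∨ x3) = a + b − a·b on (0.4180, 0.5320) = 0.7276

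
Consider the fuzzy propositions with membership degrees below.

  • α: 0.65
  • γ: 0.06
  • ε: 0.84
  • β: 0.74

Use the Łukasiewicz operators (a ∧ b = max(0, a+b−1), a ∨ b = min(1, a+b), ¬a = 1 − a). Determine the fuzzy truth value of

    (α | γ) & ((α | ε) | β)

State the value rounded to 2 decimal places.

α | γ = min(1, a+b) on (0.65, 0.06) = 0.71
α | ε = min(1, a+b) on (0.65, 0.84) = 1.00
(α | ε) | β = min(1, a+b) on (1.00, 0.74) = 1.00
(α | γ) & ((α | ε) | β) = max(0, a+b−1) on (0.71, 1.00) = 0.71

0.71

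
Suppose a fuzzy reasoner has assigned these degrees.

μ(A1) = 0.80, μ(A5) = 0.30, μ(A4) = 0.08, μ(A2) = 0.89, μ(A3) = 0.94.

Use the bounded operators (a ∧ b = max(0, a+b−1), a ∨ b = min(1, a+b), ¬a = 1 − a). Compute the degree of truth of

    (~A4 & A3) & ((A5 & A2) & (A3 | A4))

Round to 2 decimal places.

~A4 = 1 − 0.08 = 0.92
~A4 & A3 = max(0, a+b−1) on (0.92, 0.94) = 0.86
A5 & A2 = max(0, a+b−1) on (0.30, 0.89) = 0.19
A3 | A4 = min(1, a+b) on (0.94, 0.08) = 1.00
(A5 & A2) & (A3 | A4) = max(0, a+b−1) on (0.19, 1.00) = 0.19
(~A4 & A3) & ((A5 & A2) & (A3 | A4)) = max(0, a+b−1) on (0.86, 0.19) = 0.05

0.05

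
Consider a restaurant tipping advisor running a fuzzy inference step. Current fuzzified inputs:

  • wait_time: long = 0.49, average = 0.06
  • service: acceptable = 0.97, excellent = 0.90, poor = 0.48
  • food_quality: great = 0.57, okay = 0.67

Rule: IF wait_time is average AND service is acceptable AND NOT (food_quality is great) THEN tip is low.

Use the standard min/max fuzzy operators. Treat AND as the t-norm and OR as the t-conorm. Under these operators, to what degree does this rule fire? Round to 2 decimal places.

firing strength: average=0.06, acceptable=0.97, ¬great=1−0.57=0.43; AND[min(a, b)] → w = 0.06

0.06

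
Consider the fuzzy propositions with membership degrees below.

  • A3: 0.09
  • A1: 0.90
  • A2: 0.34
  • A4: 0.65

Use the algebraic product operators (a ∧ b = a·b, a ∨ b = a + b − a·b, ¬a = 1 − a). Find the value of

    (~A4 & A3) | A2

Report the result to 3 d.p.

0.361

~A4 = 1 − 0.6500 = 0.3500
~A4 & A3 = a·b on (0.3500, 0.0900) = 0.0315
(~A4 & A3) | A2 = a + b − a·b on (0.0315, 0.3400) = 0.3608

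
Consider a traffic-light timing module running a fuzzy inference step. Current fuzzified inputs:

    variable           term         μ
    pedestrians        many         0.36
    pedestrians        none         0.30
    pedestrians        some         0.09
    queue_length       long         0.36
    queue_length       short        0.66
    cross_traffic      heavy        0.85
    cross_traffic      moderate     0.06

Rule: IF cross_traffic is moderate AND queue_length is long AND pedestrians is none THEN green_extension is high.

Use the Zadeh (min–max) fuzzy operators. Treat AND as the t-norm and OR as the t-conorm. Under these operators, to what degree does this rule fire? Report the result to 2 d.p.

firing strength: moderate=0.06, long=0.36, none=0.30; AND[min(a, b)] → w = 0.06

0.06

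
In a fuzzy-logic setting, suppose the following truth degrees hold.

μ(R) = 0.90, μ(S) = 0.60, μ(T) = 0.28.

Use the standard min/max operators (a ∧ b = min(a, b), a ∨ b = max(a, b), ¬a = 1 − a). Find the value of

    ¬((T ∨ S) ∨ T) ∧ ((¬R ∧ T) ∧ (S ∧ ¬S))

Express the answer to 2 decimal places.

0.10

T ∨ S = max(a, b) on (0.28, 0.60) = 0.60
(T ∨ S) ∨ T = max(a, b) on (0.60, 0.28) = 0.60
¬((T ∨ S) ∨ T) = 1 − 0.60 = 0.40
¬R = 1 − 0.90 = 0.10
¬R ∧ T = min(a, b) on (0.10, 0.28) = 0.10
¬S = 1 − 0.60 = 0.40
S ∧ ¬S = min(a, b) on (0.60, 0.40) = 0.40
(¬R ∧ T) ∧ (S ∧ ¬S) = min(a, b) on (0.10, 0.40) = 0.10
¬((T ∨ S) ∨ T) ∧ ((¬R ∧ T) ∧ (S ∧ ¬S)) = min(a, b) on (0.40, 0.10) = 0.10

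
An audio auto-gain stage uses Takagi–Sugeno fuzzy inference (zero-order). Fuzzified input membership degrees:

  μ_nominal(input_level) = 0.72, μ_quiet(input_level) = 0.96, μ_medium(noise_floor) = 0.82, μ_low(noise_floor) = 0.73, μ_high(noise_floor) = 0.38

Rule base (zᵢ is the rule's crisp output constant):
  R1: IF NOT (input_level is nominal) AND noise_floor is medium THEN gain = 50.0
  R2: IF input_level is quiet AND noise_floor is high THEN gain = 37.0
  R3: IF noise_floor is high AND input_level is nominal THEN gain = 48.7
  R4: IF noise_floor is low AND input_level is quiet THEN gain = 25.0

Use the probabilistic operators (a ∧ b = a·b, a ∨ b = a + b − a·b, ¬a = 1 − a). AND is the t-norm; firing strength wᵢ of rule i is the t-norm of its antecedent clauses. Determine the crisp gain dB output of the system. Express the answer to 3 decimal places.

R1 (z=50.0): ¬nominal=1−0.72=0.28, medium=0.82; AND[a·b] → w = 0.2296
R2 (z=37.0): quiet=0.96, high=0.38; AND[a·b] → w = 0.3648
R3 (z=48.7): high=0.38, nominal=0.72; AND[a·b] → w = 0.2736
R4 (z=25.0): low=0.73, quiet=0.96; AND[a·b] → w = 0.7008
Weighted average = (0.2296·50.0 + 0.3648·37.0 + 0.2736·48.7 + 0.7008·25.0) / (0.2296 + 0.3648 + 0.2736 + 0.7008)
  = 55.8219 / 1.5688 = 35.583

35.583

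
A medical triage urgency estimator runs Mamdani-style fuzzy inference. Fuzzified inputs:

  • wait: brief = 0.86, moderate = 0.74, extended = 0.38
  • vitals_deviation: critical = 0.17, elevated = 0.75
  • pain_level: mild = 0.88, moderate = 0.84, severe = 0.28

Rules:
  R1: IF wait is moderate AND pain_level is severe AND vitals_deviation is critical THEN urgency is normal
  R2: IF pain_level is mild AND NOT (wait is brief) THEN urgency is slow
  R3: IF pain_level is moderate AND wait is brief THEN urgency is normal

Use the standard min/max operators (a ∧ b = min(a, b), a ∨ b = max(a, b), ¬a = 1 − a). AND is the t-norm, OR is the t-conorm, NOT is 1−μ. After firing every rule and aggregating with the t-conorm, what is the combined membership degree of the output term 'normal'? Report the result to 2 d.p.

0.84

R1: moderate=0.74, severe=0.28, critical=0.17; AND[min(a, b)] → w = 0.17
R2: mild=0.88, ¬brief=1−0.86=0.14; AND[min(a, b)] → w = 0.14
R3: moderate=0.84, brief=0.86; AND[min(a, b)] → w = 0.84
Rules with consequent 'normal': {R1, R3} → strengths 0.17, 0.84
Aggregate via t-conorm [max(a, b)]: 0.84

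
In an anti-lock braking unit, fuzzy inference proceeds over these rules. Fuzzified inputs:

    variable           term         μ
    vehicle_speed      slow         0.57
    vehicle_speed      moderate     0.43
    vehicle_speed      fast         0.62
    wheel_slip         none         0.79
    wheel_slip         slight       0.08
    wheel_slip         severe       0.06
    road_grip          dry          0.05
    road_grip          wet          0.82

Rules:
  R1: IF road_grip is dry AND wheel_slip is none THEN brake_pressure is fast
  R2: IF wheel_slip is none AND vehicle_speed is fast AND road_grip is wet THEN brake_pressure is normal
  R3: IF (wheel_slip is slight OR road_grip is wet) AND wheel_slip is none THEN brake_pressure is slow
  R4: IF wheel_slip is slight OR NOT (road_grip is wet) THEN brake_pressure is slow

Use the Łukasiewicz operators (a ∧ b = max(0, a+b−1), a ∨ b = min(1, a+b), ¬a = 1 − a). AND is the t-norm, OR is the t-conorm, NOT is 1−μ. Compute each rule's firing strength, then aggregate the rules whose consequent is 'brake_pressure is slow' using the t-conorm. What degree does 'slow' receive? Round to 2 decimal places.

0.95

R1: dry=0.05, none=0.79; AND[max(0, a+b−1)] → w = 0.00
R2: none=0.79, fast=0.62, wet=0.82; AND[max(0, a+b−1)] → w = 0.23
R3: (slight=0.08 OR wet=0.82) = 0.90; AND[max(0, a+b−1)] with none=0.79 → w = 0.69
R4: slight=0.08, ¬wet=1−0.82=0.18; OR[min(1, a+b)] → w = 0.26
Rules with consequent 'slow': {R3, R4} → strengths 0.69, 0.26
Aggregate via t-conorm [min(1, a+b)]: 0.95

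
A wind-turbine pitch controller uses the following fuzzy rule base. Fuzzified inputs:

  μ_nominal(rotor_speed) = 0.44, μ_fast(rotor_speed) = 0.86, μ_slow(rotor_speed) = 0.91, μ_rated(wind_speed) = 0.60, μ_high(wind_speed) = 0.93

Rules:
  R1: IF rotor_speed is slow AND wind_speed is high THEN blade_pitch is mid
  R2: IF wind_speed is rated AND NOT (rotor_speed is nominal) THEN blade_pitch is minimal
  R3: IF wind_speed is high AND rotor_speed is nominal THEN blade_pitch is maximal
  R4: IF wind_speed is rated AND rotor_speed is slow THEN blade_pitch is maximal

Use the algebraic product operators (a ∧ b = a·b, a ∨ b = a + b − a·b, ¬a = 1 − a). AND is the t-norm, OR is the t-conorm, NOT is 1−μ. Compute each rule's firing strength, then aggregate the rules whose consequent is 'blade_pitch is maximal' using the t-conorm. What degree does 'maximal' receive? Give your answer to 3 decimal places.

R1: slow=0.91, high=0.93; AND[a·b] → w = 0.8463
R2: rated=0.60, ¬nominal=1−0.44=0.56; AND[a·b] → w = 0.3360
R3: high=0.93, nominal=0.44; AND[a·b] → w = 0.4092
R4: rated=0.60, slow=0.91; AND[a·b] → w = 0.5460
Rules with consequent 'maximal': {R3, R4} → strengths 0.4092, 0.5460
Aggregate via t-conorm [a + b − a·b]: 0.7318

0.732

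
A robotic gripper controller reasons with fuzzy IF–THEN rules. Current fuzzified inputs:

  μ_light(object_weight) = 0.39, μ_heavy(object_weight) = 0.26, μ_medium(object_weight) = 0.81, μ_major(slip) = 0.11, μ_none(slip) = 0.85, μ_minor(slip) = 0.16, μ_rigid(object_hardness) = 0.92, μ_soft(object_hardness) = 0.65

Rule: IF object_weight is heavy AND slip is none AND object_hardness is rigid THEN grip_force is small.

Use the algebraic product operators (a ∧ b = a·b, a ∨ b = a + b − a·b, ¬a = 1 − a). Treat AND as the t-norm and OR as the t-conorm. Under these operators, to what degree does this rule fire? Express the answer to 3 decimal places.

firing strength: heavy=0.26, none=0.85, rigid=0.92; AND[a·b] → w = 0.2033

0.203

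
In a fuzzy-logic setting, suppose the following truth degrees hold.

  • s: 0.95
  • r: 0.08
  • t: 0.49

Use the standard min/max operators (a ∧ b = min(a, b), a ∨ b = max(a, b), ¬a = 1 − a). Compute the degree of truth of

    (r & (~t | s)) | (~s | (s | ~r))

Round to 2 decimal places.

~t = 1 − 0.49 = 0.51
~t | s = max(a, b) on (0.51, 0.95) = 0.95
r & (~t | s) = min(a, b) on (0.08, 0.95) = 0.08
~s = 1 − 0.95 = 0.05
~r = 1 − 0.08 = 0.92
s | ~r = max(a, b) on (0.95, 0.92) = 0.95
~s | (s | ~r) = max(a, b) on (0.05, 0.95) = 0.95
(r & (~t | s)) | (~s | (s | ~r)) = max(a, b) on (0.08, 0.95) = 0.95

0.95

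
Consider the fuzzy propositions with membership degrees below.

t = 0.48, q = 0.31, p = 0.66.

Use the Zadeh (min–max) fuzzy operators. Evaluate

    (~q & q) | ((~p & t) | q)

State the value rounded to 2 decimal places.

~q = 1 − 0.31 = 0.69
~q & q = min(a, b) on (0.69, 0.31) = 0.31
~p = 1 − 0.66 = 0.34
~p & t = min(a, b) on (0.34, 0.48) = 0.34
(~p & t) | q = max(a, b) on (0.34, 0.31) = 0.34
(~q & q) | ((~p & t) | q) = max(a, b) on (0.31, 0.34) = 0.34

0.34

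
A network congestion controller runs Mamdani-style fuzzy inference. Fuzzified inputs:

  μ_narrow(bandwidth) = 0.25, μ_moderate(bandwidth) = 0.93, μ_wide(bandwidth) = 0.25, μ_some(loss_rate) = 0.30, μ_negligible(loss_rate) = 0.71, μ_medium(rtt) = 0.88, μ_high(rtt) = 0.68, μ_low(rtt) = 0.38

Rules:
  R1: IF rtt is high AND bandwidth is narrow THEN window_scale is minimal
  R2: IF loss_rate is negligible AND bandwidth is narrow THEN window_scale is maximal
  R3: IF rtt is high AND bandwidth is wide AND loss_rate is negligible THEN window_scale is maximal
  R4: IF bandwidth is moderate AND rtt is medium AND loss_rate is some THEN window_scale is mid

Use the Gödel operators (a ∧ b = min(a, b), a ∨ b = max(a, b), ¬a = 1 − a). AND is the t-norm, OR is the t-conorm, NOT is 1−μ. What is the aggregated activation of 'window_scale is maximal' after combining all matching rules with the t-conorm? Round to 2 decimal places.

0.25

R1: high=0.68, narrow=0.25; AND[min(a, b)] → w = 0.25
R2: negligible=0.71, narrow=0.25; AND[min(a, b)] → w = 0.25
R3: high=0.68, wide=0.25, negligible=0.71; AND[min(a, b)] → w = 0.25
R4: moderate=0.93, medium=0.88, some=0.30; AND[min(a, b)] → w = 0.30
Rules with consequent 'maximal': {R2, R3} → strengths 0.25, 0.25
Aggregate via t-conorm [max(a, b)]: 0.25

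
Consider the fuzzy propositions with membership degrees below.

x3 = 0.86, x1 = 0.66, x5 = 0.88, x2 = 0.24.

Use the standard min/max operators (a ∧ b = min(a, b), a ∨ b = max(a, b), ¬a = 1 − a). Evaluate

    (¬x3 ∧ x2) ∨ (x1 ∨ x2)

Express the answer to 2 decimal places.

0.66

¬x3 = 1 − 0.86 = 0.14
¬x3 ∧ x2 = min(a, b) on (0.14, 0.24) = 0.14
x1 ∨ x2 = max(a, b) on (0.66, 0.24) = 0.66
(¬x3 ∧ x2) ∨ (x1 ∨ x2) = max(a, b) on (0.14, 0.66) = 0.66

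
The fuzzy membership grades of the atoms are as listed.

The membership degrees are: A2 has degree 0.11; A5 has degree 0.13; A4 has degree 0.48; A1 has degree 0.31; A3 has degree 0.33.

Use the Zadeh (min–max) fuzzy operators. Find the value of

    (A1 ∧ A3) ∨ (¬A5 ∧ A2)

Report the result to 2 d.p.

0.31

A1 ∧ A3 = min(a, b) on (0.31, 0.33) = 0.31
¬A5 = 1 − 0.13 = 0.87
¬A5 ∧ A2 = min(a, b) on (0.87, 0.11) = 0.11
(A1 ∧ A3) ∨ (¬A5 ∧ A2) = max(a, b) on (0.31, 0.11) = 0.31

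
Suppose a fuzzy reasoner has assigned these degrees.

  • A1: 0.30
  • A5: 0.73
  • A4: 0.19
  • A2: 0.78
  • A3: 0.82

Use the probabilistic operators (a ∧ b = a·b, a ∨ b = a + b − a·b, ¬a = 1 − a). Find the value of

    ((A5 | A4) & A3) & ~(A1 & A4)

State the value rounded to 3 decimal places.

A5 | A4 = a + b − a·b on (0.7300, 0.1900) = 0.7813
(A5 | A4) & A3 = a·b on (0.7813, 0.8200) = 0.6407
A1 & A4 = a·b on (0.3000, 0.1900) = 0.0570
~(A1 & A4) = 1 − 0.0570 = 0.9430
((A5 | A4) & A3) & ~(A1 & A4) = a·b on (0.6407, 0.9430) = 0.6041

0.604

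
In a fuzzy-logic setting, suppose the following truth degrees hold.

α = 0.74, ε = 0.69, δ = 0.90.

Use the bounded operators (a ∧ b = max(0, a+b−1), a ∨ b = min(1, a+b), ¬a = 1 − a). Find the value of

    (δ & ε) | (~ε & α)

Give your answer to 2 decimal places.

0.64

δ & ε = max(0, a+b−1) on (0.90, 0.69) = 0.59
~ε = 1 − 0.69 = 0.31
~ε & α = max(0, a+b−1) on (0.31, 0.74) = 0.05
(δ & ε) | (~ε & α) = min(1, a+b) on (0.59, 0.05) = 0.64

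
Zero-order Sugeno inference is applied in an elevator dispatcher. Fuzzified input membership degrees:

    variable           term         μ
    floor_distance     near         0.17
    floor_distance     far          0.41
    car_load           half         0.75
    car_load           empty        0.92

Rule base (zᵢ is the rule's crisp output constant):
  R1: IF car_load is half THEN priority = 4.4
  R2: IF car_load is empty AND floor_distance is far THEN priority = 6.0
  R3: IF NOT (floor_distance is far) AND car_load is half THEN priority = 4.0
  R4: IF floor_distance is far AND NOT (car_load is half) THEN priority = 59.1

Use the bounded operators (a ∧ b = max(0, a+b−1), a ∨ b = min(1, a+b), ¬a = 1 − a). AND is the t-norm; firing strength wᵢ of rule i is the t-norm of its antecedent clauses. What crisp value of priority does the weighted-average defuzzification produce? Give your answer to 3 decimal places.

4.676

R1 (z=4.4): half=0.75 → w = 0.75
R2 (z=6.0): empty=0.92, far=0.41; AND[max(0, a+b−1)] → w = 0.33
R3 (z=4.0): ¬far=1−0.41=0.59, half=0.75; AND[max(0, a+b−1)] → w = 0.34
R4 (z=59.1): far=0.41, ¬half=1−0.75=0.25; AND[max(0, a+b−1)] → w = 0.00
Weighted average = (0.75·4.4 + 0.33·6.0 + 0.34·4.0 + 0.00·59.1) / (0.75 + 0.33 + 0.34 + 0.00)
  = 6.6400 / 1.4200 = 4.676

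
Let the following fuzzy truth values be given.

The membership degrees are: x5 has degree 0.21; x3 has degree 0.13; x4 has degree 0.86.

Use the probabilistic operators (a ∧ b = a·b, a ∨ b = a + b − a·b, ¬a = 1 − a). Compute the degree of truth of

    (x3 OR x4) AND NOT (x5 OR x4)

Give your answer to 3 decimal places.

0.097

x3 OR x4 = a + b − a·b on (0.1300, 0.8600) = 0.8782
x5 OR x4 = a + b − a·b on (0.2100, 0.8600) = 0.8894
NOT (x5 OR x4) = 1 − 0.8894 = 0.1106
(x3 OR x4) AND NOT (x5 OR x4) = a·b on (0.8782, 0.1106) = 0.0971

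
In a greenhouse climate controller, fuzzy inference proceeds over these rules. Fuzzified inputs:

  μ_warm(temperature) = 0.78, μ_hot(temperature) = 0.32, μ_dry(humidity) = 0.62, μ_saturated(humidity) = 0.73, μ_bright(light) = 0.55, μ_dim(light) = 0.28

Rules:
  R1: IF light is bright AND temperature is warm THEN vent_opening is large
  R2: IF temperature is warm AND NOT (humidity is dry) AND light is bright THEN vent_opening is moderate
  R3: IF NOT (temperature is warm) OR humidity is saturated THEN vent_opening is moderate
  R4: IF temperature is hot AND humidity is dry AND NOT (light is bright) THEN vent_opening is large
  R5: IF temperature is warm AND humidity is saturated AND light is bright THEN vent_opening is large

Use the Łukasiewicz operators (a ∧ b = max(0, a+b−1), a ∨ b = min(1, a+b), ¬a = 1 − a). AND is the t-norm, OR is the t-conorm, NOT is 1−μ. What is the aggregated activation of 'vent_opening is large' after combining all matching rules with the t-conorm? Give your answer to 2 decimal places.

R1: bright=0.55, warm=0.78; AND[max(0, a+b−1)] → w = 0.33
R2: warm=0.78, ¬dry=1−0.62=0.38, bright=0.55; AND[max(0, a+b−1)] → w = 0.00
R3: ¬warm=1−0.78=0.22, saturated=0.73; OR[min(1, a+b)] → w = 0.95
R4: hot=0.32, dry=0.62, ¬bright=1−0.55=0.45; AND[max(0, a+b−1)] → w = 0.00
R5: warm=0.78, saturated=0.73, bright=0.55; AND[max(0, a+b−1)] → w = 0.06
Rules with consequent 'large': {R1, R4, R5} → strengths 0.33, 0.00, 0.06
Aggregate via t-conorm [min(1, a+b)]: 0.39

0.39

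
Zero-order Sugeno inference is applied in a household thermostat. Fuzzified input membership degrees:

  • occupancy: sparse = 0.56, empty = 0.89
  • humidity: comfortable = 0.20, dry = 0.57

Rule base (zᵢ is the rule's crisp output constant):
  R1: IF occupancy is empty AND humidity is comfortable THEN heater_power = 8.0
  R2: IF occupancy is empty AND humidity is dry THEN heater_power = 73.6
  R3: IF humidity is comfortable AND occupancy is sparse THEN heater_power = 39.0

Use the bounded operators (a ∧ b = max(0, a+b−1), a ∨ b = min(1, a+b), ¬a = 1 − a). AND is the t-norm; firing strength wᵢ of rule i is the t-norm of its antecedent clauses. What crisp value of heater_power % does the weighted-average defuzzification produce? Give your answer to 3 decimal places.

62.865

R1 (z=8.0): empty=0.89, comfortable=0.20; AND[max(0, a+b−1)] → w = 0.09
R2 (z=73.6): empty=0.89, dry=0.57; AND[max(0, a+b−1)] → w = 0.46
R3 (z=39.0): comfortable=0.20, sparse=0.56; AND[max(0, a+b−1)] → w = 0.00
Weighted average = (0.09·8.0 + 0.46·73.6 + 0.00·39.0) / (0.09 + 0.46 + 0.00)
  = 34.5760 / 0.5500 = 62.865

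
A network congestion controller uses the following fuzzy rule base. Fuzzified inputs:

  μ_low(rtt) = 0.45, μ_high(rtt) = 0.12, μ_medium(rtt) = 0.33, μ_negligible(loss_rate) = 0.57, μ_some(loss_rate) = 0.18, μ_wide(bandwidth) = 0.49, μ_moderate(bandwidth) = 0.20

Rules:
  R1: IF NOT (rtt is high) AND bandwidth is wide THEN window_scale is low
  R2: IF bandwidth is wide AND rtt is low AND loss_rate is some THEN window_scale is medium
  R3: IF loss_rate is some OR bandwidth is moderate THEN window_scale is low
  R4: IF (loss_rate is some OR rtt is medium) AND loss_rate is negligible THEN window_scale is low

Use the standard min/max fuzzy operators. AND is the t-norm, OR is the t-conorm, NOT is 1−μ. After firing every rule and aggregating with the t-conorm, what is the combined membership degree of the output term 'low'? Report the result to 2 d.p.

R1: ¬high=1−0.12=0.88, wide=0.49; AND[min(a, b)] → w = 0.49
R2: wide=0.49, low=0.45, some=0.18; AND[min(a, b)] → w = 0.18
R3: some=0.18, moderate=0.20; OR[max(a, b)] → w = 0.20
R4: (some=0.18 OR medium=0.33) = 0.33; AND[min(a, b)] with negligible=0.57 → w = 0.33
Rules with consequent 'low': {R1, R3, R4} → strengths 0.49, 0.20, 0.33
Aggregate via t-conorm [max(a, b)]: 0.49

0.49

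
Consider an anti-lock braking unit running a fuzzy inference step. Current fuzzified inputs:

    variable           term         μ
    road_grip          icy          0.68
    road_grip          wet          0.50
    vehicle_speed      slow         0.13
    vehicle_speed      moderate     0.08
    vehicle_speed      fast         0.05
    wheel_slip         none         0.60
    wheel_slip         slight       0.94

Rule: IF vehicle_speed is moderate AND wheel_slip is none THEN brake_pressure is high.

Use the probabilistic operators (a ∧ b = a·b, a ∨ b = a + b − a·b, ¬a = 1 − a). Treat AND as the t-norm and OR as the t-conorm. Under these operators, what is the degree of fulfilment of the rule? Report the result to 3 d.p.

firing strength: moderate=0.08, none=0.60; AND[a·b] → w = 0.0480

0.048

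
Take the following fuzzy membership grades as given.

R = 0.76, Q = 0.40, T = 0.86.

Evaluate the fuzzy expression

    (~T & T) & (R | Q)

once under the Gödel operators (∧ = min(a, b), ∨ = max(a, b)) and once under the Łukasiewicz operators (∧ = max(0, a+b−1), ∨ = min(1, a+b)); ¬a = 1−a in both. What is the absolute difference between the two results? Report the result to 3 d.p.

Under Gödel:
  ~T = 1 − 0.86 = 0.14
  ~T & T = min(a, b) on (0.14, 0.86) = 0.14
  R | Q = max(a, b) on (0.76, 0.40) = 0.76
  (~T & T) & (R | Q) = min(a, b) on (0.14, 0.76) = 0.14
  → value = 0.1400
Under Łukasiewicz:
  ~T = 1 − 0.86 = 0.14
  ~T & T = max(0, a+b−1) on (0.14, 0.86) = 0.00
  R | Q = min(1, a+b) on (0.76, 0.40) = 1.00
  (~T & T) & (R | Q) = max(0, a+b−1) on (0.00, 1.00) = 0.00
  → value = 0.0000
|0.1400 − 0.0000| = 0.140

0.140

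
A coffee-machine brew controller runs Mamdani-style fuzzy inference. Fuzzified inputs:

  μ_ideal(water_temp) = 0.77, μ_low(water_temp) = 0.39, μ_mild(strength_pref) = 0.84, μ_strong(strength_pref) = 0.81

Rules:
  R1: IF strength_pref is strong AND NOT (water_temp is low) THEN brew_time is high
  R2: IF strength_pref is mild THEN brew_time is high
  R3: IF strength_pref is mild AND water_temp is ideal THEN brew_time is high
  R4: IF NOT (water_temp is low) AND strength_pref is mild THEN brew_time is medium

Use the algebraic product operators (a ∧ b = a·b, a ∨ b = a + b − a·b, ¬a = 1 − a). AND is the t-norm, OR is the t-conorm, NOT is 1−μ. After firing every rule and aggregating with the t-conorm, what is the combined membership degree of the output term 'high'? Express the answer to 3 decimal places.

R1: strong=0.81, ¬low=1−0.39=0.61; AND[a·b] → w = 0.4941
R2: mild=0.84 → w = 0.8400
R3: mild=0.84, ideal=0.77; AND[a·b] → w = 0.6468
R4: ¬low=1−0.39=0.61, mild=0.84; AND[a·b] → w = 0.5124
Rules with consequent 'high': {R1, R2, R3} → strengths 0.4941, 0.8400, 0.6468
Aggregate via t-conorm [a + b − a·b]: 0.9714

0.971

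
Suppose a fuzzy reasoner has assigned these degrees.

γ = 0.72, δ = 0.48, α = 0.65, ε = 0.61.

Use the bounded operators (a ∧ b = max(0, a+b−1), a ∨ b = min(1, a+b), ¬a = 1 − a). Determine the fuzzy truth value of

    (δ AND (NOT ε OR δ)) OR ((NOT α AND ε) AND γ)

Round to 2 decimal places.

0.35

NOT ε = 1 − 0.61 = 0.39
NOT ε OR δ = min(1, a+b) on (0.39, 0.48) = 0.87
δ AND (NOT ε OR δ) = max(0, a+b−1) on (0.48, 0.87) = 0.35
NOT α = 1 − 0.65 = 0.35
NOT α AND ε = max(0, a+b−1) on (0.35, 0.61) = 0.00
(NOT α AND ε) AND γ = max(0, a+b−1) on (0.00, 0.72) = 0.00
(δ AND (NOT ε OR δ)) OR ((NOT α AND ε) AND γ) = min(1, a+b) on (0.35, 0.00) = 0.35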